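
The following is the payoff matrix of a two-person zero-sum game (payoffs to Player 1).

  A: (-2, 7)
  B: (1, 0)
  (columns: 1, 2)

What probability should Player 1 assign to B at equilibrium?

Row minima: A → -2, B → 0; maximin = 0.
Column maxima: 1 → 1, 2 → 7; minimax = 1.
0 ≠ 1, so there is no saddle point; optimal play is mixed.
Let Player 1 play A with probability p. Expected payoff against 1: (-2)p + 1(1−p) = −3p + 1; against 2: 7p + 0(1−p) = 7p.
Setting these equal: −3p + 1 = 7p ⇒ −10p = -1 ⇒ p = 1/10, and the value is (-3)·(1/10) + 1 = 7/10.
For Player 2: with q = P(1), equating A's and B's payoffs gives −9q + 7 = q ⇒ q = 7/10.

9/10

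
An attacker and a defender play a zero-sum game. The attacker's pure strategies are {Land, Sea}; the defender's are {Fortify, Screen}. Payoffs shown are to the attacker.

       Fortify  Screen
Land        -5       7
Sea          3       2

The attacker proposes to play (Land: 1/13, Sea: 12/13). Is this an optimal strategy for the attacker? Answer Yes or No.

Against Fortify this mix gives (1/13)·(-5) + (12/13)·3 = 31/13.
Against Screen this mix gives (1/13)·7 + (12/13)·2 = 31/13.
All of the defender's active replies (Fortify, Screen) yield 31/13, and no column does worse for the attacker. The mix makes the defender indifferent and guarantees 31/13, so it is optimal.

Yes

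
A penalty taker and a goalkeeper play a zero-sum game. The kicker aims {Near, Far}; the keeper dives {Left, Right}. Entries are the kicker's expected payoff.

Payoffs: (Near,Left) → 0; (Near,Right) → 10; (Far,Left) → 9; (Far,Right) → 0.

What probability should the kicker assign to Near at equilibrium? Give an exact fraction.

9/19

Row minima: Near → 0, Far → 0; maximin = 0.
Column maxima: Left → 9, Right → 10; minimax = 9.
0 ≠ 9, so there is no saddle point; optimal play is mixed.
Let the kicker play Near with probability p. Expected payoff against Left: 0p + 9(1−p) = −9p + 9; against Right: 10p + 0(1−p) = 10p.
Setting these equal: −9p + 9 = 10p ⇒ −19p = -9 ⇒ p = 9/19, and the value is (-9)·(9/19) + 9 = 90/19.
For the keeper: with q = P(Left), equating Near's and Far's payoffs gives −10q + 10 = 9q ⇒ q = 10/19.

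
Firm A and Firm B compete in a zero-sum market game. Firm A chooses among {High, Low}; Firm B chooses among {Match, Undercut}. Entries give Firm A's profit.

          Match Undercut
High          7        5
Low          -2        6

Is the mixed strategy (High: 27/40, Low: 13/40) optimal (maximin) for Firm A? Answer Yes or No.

Against Match this mix gives (27/40)·7 + (13/40)·(-2) = 163/40.
Against Undercut this mix gives (27/40)·5 + (13/40)·6 = 213/40.
Firm B will play Match, holding Firm A to 163/40. Shifting weight toward the row that does better against Match would raise this floor (the equalizing mix achieves 26/5 against both Match and Undercut), so the proposed strategy is not optimal.

No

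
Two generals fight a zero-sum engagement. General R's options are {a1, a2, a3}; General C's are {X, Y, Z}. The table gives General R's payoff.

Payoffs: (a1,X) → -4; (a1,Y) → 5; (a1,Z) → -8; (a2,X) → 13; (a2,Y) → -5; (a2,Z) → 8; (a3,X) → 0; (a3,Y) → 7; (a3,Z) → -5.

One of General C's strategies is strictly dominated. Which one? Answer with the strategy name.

X

Z holds General R's payoff strictly below X in every row: -8 < -4, 8 < 13, -5 < 0.
So X is strictly dominated for General C.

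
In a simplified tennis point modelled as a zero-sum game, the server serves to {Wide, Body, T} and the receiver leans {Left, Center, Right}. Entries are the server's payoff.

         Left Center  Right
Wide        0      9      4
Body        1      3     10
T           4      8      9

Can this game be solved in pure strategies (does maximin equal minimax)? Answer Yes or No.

Yes

Row minima: Wide → 0, Body → 1, T → 4; maximin = 4.
Column maxima: Left → 4, Center → 9, Right → 10; minimax = 4.
maximin = minimax = 4, so a saddle point exists.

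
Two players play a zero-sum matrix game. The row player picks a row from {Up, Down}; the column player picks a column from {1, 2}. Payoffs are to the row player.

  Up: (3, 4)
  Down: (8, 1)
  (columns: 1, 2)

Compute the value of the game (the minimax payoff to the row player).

Row minima: Up → 3, Down → 1; maximin = 3.
Column maxima: 1 → 8, 2 → 4; minimax = 4.
3 ≠ 4, so there is no saddle point; optimal play is mixed.
Let the row player play Up with probability p. Expected payoff against 1: 3p + 8(1−p) = −5p + 8; against 2: 4p + 1(1−p) = 3p + 1.
Setting these equal: −5p + 8 = 3p + 1 ⇒ −8p = -7 ⇒ p = 7/8, and the value is (-5)·(7/8) + 8 = 29/8.
For the column player: with q = P(1), equating Up's and Down's payoffs gives −q + 4 = 7q + 1 ⇒ q = 3/8.

29/8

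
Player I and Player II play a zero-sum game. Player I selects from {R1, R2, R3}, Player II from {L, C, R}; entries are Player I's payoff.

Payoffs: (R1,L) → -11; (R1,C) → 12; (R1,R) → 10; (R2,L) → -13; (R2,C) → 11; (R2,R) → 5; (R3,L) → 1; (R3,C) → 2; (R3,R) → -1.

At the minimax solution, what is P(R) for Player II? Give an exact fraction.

Row minima: R1 → -11, R2 → -13, R3 → -1; maximin = -1.
Column maxima: L → 1, C → 12, R → 10; minimax = 1.
-1 ≠ 1, so there is no saddle point; optimal play is mixed.
R2 is strictly dominated by R1, so Player I never plays it.
C is strictly dominated by L (it gives Player I strictly more in every row), so Player II never plays it.
On the remaining 2×2 (R1, R3 vs L, R):
Let Player I play R1 with probability p. Expected payoff against L: (-11)p + 1(1−p) = −12p + 1; against R: 10p + (-1)(1−p) = 11p − 1.
Setting these equal: −12p + 1 = 11p − 1 ⇒ −23p = -2 ⇒ p = 2/23, and the value is (-12)·(2/23) + 1 = -1/23.
For Player II: with q = P(L), equating R1's and R3's payoffs gives −21q + 10 = 2q − 1 ⇒ q = 11/23.

12/23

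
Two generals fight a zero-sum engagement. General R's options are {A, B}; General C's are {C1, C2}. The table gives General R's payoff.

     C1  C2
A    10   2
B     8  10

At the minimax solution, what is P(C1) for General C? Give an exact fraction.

Row minima: A → 2, B → 8; maximin = 8.
Column maxima: C1 → 10, C2 → 10; minimax = 10.
8 ≠ 10, so there is no saddle point; optimal play is mixed.
Let General R play A with probability p. Expected payoff against C1: 10p + 8(1−p) = 2p + 8; against C2: 2p + 10(1−p) = −8p + 10.
Setting these equal: 2p + 8 = −8p + 10 ⇒ 10p = 2 ⇒ p = 1/5, and the value is (2)·(1/5) + 8 = 42/5.
For General C: with q = P(C1), equating A's and B's payoffs gives 8q + 2 = −2q + 10 ⇒ q = 4/5.

4/5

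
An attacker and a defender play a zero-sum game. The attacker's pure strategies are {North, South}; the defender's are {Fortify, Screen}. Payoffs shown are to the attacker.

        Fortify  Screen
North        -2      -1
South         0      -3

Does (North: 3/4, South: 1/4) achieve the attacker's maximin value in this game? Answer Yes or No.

Yes

Against Fortify this mix gives (3/4)·(-2) + (1/4)·0 = -3/2.
Against Screen this mix gives (3/4)·(-1) + (1/4)·(-3) = -3/2.
All of the defender's active replies (Fortify, Screen) yield -3/2, and no column does worse for the attacker. The mix makes the defender indifferent and guarantees -3/2, so it is optimal.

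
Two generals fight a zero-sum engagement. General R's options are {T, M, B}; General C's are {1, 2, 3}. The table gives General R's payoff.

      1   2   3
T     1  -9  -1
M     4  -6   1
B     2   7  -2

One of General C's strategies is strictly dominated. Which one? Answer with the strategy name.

3 holds General R's payoff strictly below 1 in every row: -1 < 1, 1 < 4, -2 < 2.
So 1 is strictly dominated for General C.

1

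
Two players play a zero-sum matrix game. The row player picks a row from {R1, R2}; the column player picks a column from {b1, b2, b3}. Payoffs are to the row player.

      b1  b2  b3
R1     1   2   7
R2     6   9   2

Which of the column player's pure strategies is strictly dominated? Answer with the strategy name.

b1 holds the row player's payoff strictly below b2 in every row: 1 < 2, 6 < 9.
So b2 is strictly dominated for the column player.

b2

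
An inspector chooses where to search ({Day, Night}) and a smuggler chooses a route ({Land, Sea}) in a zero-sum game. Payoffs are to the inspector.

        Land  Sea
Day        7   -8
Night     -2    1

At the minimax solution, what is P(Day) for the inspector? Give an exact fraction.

1/6

Row minima: Day → -8, Night → -2; maximin = -2.
Column maxima: Land → 7, Sea → 1; minimax = 1.
-2 ≠ 1, so there is no saddle point; optimal play is mixed.
Let the inspector play Day with probability p. Expected payoff against Land: 7p + (-2)(1−p) = 9p − 2; against Sea: (-8)p + 1(1−p) = −9p + 1.
Setting these equal: 9p − 2 = −9p + 1 ⇒ 18p = 3 ⇒ p = 1/6, and the value is (9)·(1/6) − 2 = -1/2.
For the smuggler: with q = P(Land), equating Day's and Night's payoffs gives 15q − 8 = −3q + 1 ⇒ q = 1/2.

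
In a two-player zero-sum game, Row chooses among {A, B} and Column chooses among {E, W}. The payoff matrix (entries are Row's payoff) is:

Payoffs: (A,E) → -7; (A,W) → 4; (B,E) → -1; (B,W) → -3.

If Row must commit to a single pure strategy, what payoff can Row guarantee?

Row minima: A → -7, B → -3.
The best of these is -3.

-3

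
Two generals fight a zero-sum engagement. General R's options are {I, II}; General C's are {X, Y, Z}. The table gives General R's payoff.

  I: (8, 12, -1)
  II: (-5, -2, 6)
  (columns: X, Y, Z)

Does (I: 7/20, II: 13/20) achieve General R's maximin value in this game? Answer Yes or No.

Against X this mix gives (7/20)·8 + (13/20)·(-5) = -9/20.
Against Y this mix gives (7/20)·12 + (13/20)·(-2) = 29/10.
Against Z this mix gives (7/20)·(-1) + (13/20)·6 = 71/20.
General C will play X, holding General R to -9/20. Shifting weight toward the row that does better against X would raise this floor (the equalizing mix achieves 43/20 against both X and Z), so the proposed strategy is not optimal.

No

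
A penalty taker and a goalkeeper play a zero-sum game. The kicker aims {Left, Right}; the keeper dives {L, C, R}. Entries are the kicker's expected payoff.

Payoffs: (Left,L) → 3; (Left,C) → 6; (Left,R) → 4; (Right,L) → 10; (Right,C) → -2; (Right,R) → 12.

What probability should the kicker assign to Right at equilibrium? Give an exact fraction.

1/5

Row minima: Left → 3, Right → -2; maximin = 3.
Column maxima: L → 10, C → 6, R → 12; minimax = 6.
3 ≠ 6, so there is no saddle point; optimal play is mixed.
R is strictly dominated by L (it gives the kicker strictly more in every row), so the keeper never plays it.
On the remaining 2×2 (Left, Right vs L, C):
Let the kicker play Left with probability p. Expected payoff against L: 3p + 10(1−p) = −7p + 10; against C: 6p + (-2)(1−p) = 8p − 2.
Setting these equal: −7p + 10 = 8p − 2 ⇒ −15p = -12 ⇒ p = 4/5, and the value is (-7)·(4/5) + 10 = 22/5.
For the keeper: with q = P(L), equating Left's and Right's payoffs gives −3q + 6 = 12q − 2 ⇒ q = 8/15.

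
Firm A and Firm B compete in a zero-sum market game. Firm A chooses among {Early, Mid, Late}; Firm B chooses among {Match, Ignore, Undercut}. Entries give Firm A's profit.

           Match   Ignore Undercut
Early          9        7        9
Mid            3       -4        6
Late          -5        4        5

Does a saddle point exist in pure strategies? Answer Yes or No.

Yes

Row minima: Early → 7, Mid → -4, Late → -5; maximin = 7.
Column maxima: Match → 9, Ignore → 7, Undercut → 9; minimax = 7.
maximin = minimax = 7, so a saddle point exists.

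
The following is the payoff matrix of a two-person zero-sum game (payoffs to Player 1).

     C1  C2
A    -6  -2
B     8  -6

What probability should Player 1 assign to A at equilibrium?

Row minima: A → -6, B → -6; maximin = -6.
Column maxima: C1 → 8, C2 → -2; minimax = -2.
-6 ≠ -2, so there is no saddle point; optimal play is mixed.
Let Player 1 play A with probability p. Expected payoff against C1: (-6)p + 8(1−p) = −14p + 8; against C2: (-2)p + (-6)(1−p) = 4p − 6.
Setting these equal: −14p + 8 = 4p − 6 ⇒ −18p = -14 ⇒ p = 7/9, and the value is (-14)·(7/9) + 8 = -26/9.
For Player 2: with q = P(C1), equating A's and B's payoffs gives −4q − 2 = 14q − 6 ⇒ q = 2/9.

7/9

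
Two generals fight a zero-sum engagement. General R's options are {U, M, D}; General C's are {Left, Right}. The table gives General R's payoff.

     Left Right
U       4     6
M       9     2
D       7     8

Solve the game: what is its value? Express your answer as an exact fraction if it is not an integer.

29/4

Row minima: U → 4, M → 2, D → 7; maximin = 7.
Column maxima: Left → 9, Right → 8; minimax = 8.
7 ≠ 8, so there is no saddle point; optimal play is mixed.
U is strictly dominated by D, so General R never plays it.
On the remaining 2×2 (M, D vs Left, Right):
Let General R play M with probability p. Expected payoff against Left: 9p + 7(1−p) = 2p + 7; against Right: 2p + 8(1−p) = −6p + 8.
Setting these equal: 2p + 7 = −6p + 8 ⇒ 8p = 1 ⇒ p = 1/8, and the value is (2)·(1/8) + 7 = 29/4.
For General C: with q = P(Left), equating M's and D's payoffs gives 7q + 2 = −q + 8 ⇒ q = 3/4.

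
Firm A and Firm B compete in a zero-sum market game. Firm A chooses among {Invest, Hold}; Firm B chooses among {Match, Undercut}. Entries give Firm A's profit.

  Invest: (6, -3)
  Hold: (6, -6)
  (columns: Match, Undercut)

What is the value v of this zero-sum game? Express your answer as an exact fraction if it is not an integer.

Row minima: Invest → -3, Hold → -6; maximin = -3.
Column maxima: Match → 6, Undercut → -3; minimax = -3.
Since maximin = minimax = -3, there is a saddle point and the value is -3.

-3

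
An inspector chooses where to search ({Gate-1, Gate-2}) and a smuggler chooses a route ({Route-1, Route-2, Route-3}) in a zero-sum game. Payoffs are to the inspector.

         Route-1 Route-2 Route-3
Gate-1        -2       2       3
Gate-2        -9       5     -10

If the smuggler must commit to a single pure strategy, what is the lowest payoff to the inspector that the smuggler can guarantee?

-2

Column maxima: Route-1 → -2, Route-2 → 5, Route-3 → 3.
The smallest of these is -2.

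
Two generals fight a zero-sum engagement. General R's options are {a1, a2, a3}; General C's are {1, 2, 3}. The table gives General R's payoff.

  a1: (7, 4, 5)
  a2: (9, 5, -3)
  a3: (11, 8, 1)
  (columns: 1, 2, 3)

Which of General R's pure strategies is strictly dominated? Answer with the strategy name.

a2

a3 gives a strictly higher payoff than a2 against every column: 11 > 9, 8 > 5, 1 > -3.
So a2 is strictly dominated and General R never plays it.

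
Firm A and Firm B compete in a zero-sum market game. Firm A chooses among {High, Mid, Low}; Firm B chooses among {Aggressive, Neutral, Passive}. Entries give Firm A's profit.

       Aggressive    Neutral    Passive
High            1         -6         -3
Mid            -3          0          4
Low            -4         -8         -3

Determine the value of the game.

Row minima: High → -6, Mid → -3, Low → -8; maximin = -3.
Column maxima: Aggressive → 1, Neutral → 0, Passive → 4; minimax = 0.
-3 ≠ 0, so there is no saddle point; optimal play is mixed.
Low is strictly dominated by Mid, so Firm A never plays it.
Passive is strictly dominated by Neutral (it gives Firm A strictly more in every row), so Firm B never plays it.
On the remaining 2×2 (High, Mid vs Aggressive, Neutral):
Let Firm A play High with probability p. Expected payoff against Aggressive: 1p + (-3)(1−p) = 4p − 3; against Neutral: (-6)p + 0(1−p) = −6p.
Setting these equal: 4p − 3 = −6p ⇒ 10p = 3 ⇒ p = 3/10, and the value is (4)·(3/10) − 3 = -9/5.
For Firm B: with q = P(Aggressive), equating High's and Mid's payoffs gives 7q − 6 = −3q ⇒ q = 3/5.

-9/5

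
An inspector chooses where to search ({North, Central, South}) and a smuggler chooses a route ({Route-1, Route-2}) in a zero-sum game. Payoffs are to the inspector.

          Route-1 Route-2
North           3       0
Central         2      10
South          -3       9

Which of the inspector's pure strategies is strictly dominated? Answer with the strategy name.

South

Central gives a strictly higher payoff than South against every column: 2 > -3, 10 > 9.
So South is strictly dominated and the inspector never plays it.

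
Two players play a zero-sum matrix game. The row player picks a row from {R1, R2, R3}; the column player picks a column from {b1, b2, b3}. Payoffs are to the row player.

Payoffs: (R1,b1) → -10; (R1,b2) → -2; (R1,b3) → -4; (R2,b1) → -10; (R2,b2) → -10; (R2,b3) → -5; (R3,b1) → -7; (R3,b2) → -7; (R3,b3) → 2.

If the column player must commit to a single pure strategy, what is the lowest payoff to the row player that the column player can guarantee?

-7

Column maxima: b1 → -7, b2 → -2, b3 → 2.
The smallest of these is -7.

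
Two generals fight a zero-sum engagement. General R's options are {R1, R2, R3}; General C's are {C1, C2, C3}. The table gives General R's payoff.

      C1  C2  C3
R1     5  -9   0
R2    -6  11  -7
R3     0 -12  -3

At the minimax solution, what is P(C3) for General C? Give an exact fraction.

Row minima: R1 → -9, R2 → -7, R3 → -12; maximin = -7.
Column maxima: C1 → 5, C2 → 11, C3 → 0; minimax = 0.
-7 ≠ 0, so there is no saddle point; optimal play is mixed.
R3 is strictly dominated by R1, so General R never plays it.
C1 is strictly dominated by C3 (it gives General R strictly more in every row), so General C never plays it.
On the remaining 2×2 (R1, R2 vs C2, C3):
Let General R play R1 with probability p. Expected payoff against C2: (-9)p + 11(1−p) = −20p + 11; against C3: 0p + (-7)(1−p) = 7p − 7.
Setting these equal: −20p + 11 = 7p − 7 ⇒ −27p = -18 ⇒ p = 2/3, and the value is (-20)·(2/3) + 11 = -7/3.
For General C: with q = P(C2), equating R1's and R2's payoffs gives −9q = 18q − 7 ⇒ q = 7/27.

20/27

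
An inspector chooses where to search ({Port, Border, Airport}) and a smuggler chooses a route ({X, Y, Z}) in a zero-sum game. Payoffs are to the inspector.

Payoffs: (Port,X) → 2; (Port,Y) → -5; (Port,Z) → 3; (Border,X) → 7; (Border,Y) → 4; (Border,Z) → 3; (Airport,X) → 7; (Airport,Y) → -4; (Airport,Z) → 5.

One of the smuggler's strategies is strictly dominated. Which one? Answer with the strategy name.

Y holds the inspector's payoff strictly below X in every row: -5 < 2, 4 < 7, -4 < 7.
So X is strictly dominated for the smuggler.

X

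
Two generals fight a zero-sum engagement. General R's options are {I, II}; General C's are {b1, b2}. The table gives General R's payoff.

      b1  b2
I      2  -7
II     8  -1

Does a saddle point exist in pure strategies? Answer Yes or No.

Yes

Row minima: I → -7, II → -1; maximin = -1.
Column maxima: b1 → 8, b2 → -1; minimax = -1.
maximin = minimax = -1, so a saddle point exists.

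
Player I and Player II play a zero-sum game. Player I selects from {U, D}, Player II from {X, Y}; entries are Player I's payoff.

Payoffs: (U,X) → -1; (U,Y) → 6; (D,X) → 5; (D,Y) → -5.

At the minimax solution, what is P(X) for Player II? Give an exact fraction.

11/17

Row minima: U → -1, D → -5; maximin = -1.
Column maxima: X → 5, Y → 6; minimax = 5.
-1 ≠ 5, so there is no saddle point; optimal play is mixed.
Let Player I play U with probability p. Expected payoff against X: (-1)p + 5(1−p) = −6p + 5; against Y: 6p + (-5)(1−p) = 11p − 5.
Setting these equal: −6p + 5 = 11p − 5 ⇒ −17p = -10 ⇒ p = 10/17, and the value is (-6)·(10/17) + 5 = 25/17.
For Player II: with q = P(X), equating U's and D's payoffs gives −7q + 6 = 10q − 5 ⇒ q = 11/17.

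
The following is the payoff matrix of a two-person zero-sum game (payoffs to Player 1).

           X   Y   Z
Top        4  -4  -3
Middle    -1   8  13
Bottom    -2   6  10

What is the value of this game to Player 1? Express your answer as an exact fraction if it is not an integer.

28/17

Row minima: Top → -4, Middle → -1, Bottom → -2; maximin = -1.
Column maxima: X → 4, Y → 8, Z → 13; minimax = 4.
-1 ≠ 4, so there is no saddle point; optimal play is mixed.
Bottom is strictly dominated by Middle, so Player 1 never plays it.
Z is strictly dominated by Y (it gives Player 1 strictly more in every row), so Player 2 never plays it.
On the remaining 2×2 (Top, Middle vs X, Y):
Let Player 1 play Top with probability p. Expected payoff against X: 4p + (-1)(1−p) = 5p − 1; against Y: (-4)p + 8(1−p) = −12p + 8.
Setting these equal: 5p − 1 = −12p + 8 ⇒ 17p = 9 ⇒ p = 9/17, and the value is (5)·(9/17) − 1 = 28/17.
For Player 2: with q = P(X), equating Top's and Middle's payoffs gives 8q − 4 = −9q + 8 ⇒ q = 12/17.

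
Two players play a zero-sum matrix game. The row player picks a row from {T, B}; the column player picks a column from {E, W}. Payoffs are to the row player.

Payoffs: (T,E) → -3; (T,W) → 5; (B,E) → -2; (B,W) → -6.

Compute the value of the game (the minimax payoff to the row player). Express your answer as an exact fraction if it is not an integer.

Row minima: T → -3, B → -6; maximin = -3.
Column maxima: E → -2, W → 5; minimax = -2.
-3 ≠ -2, so there is no saddle point; optimal play is mixed.
Let the row player play T with probability p. Expected payoff against E: (-3)p + (-2)(1−p) = −p − 2; against W: 5p + (-6)(1−p) = 11p − 6.
Setting these equal: −p − 2 = 11p − 6 ⇒ −12p = -4 ⇒ p = 1/3, and the value is (-1)·(1/3) − 2 = -7/3.
For the column player: with q = P(E), equating T's and B's payoffs gives −8q + 5 = 4q − 6 ⇒ q = 11/12.

-7/3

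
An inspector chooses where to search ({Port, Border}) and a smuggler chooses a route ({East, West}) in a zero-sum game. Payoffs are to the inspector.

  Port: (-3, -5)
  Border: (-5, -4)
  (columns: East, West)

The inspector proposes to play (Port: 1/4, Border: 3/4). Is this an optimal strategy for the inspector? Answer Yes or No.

No

Against East this mix gives (1/4)·(-3) + (3/4)·(-5) = -9/2.
Against West this mix gives (1/4)·(-5) + (3/4)·(-4) = -17/4.
The smuggler will play East, holding the inspector to -9/2. Shifting weight toward the row that does better against East would raise this floor (the equalizing mix achieves -13/3 against both East and West), so the proposed strategy is not optimal.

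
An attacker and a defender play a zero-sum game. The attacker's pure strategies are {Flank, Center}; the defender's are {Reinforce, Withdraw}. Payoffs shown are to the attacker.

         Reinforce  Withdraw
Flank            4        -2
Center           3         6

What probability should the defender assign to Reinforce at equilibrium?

Row minima: Flank → -2, Center → 3; maximin = 3.
Column maxima: Reinforce → 4, Withdraw → 6; minimax = 4.
3 ≠ 4, so there is no saddle point; optimal play is mixed.
Let the attacker play Flank with probability p. Expected payoff against Reinforce: 4p + 3(1−p) = p + 3; against Withdraw: (-2)p + 6(1−p) = −8p + 6.
Setting these equal: p + 3 = −8p + 6 ⇒ 9p = 3 ⇒ p = 1/3, and the value is (1)·(1/3) + 3 = 10/3.
For the defender: with q = P(Reinforce), equating Flank's and Center's payoffs gives 6q − 2 = −3q + 6 ⇒ q = 8/9.

8/9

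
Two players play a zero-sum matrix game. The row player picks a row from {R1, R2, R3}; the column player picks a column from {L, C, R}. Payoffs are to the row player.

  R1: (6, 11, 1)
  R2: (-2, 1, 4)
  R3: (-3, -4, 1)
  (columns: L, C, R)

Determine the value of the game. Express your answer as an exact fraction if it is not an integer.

Row minima: R1 → 1, R2 → -2, R3 → -4; maximin = 1.
Column maxima: L → 6, C → 11, R → 4; minimax = 4.
1 ≠ 4, so there is no saddle point; optimal play is mixed.
R3 is strictly dominated by R2, so the row player never plays it.
With R3 eliminated, C is strictly dominated by L (it gives the row player strictly more in every remaining row), so the column player never plays it.
On the remaining 2×2 (R1, R2 vs L, R):
Let the row player play R1 with probability p. Expected payoff against L: 6p + (-2)(1−p) = 8p − 2; against R: 1p + 4(1−p) = −3p + 4.
Setting these equal: 8p − 2 = −3p + 4 ⇒ 11p = 6 ⇒ p = 6/11, and the value is (8)·(6/11) − 2 = 26/11.
For the column player: with q = P(L), equating R1's and R2's payoffs gives 5q + 1 = −6q + 4 ⇒ q = 3/11.

26/11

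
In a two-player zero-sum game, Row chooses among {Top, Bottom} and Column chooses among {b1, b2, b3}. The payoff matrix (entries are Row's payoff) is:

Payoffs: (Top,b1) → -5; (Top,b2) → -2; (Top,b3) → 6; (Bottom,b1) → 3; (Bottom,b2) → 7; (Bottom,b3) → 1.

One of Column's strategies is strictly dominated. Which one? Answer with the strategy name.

b2

b1 holds Row's payoff strictly below b2 in every row: -5 < -2, 3 < 7.
So b2 is strictly dominated for Column.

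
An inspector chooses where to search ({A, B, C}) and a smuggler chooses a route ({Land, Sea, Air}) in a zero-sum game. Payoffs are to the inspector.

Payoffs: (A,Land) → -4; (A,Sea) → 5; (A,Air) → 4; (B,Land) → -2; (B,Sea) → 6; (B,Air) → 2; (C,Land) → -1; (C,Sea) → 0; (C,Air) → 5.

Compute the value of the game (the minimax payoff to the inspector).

-1

Row minima: A → -4, B → -2, C → -1; maximin = -1.
Column maxima: Land → -1, Sea → 6, Air → 5; minimax = -1.
Since maximin = minimax = -1, there is a saddle point and the value is -1.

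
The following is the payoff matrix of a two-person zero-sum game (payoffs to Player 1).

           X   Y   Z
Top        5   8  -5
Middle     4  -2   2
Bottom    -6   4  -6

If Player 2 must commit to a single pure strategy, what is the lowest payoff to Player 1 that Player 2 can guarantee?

Column maxima: X → 5, Y → 8, Z → 2.
The smallest of these is 2.

2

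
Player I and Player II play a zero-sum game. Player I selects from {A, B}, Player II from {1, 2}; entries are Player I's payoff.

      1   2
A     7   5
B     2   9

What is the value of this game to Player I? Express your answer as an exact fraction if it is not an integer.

Row minima: A → 5, B → 2; maximin = 5.
Column maxima: 1 → 7, 2 → 9; minimax = 7.
5 ≠ 7, so there is no saddle point; optimal play is mixed.
Let Player I play A with probability p. Expected payoff against 1: 7p + 2(1−p) = 5p + 2; against 2: 5p + 9(1−p) = −4p + 9.
Setting these equal: 5p + 2 = −4p + 9 ⇒ 9p = 7 ⇒ p = 7/9, and the value is (5)·(7/9) + 2 = 53/9.
For Player II: with q = P(1), equating A's and B's payoffs gives 2q + 5 = −7q + 9 ⇒ q = 4/9.

53/9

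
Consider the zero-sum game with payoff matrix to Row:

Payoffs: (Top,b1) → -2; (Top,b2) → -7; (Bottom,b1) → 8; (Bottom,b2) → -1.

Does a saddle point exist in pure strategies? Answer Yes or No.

Row minima: Top → -7, Bottom → -1; maximin = -1.
Column maxima: b1 → 8, b2 → -1; minimax = -1.
maximin = minimax = -1, so a saddle point exists.

Yes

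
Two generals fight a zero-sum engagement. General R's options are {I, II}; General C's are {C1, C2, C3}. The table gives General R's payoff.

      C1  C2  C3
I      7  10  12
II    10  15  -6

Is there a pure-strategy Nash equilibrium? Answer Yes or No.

No

Row minima: I → 7, II → -6; maximin = 7.
Column maxima: C1 → 10, C2 → 15, C3 → 12; minimax = 10.
7 ≠ 10, so no pure-strategy equilibrium exists.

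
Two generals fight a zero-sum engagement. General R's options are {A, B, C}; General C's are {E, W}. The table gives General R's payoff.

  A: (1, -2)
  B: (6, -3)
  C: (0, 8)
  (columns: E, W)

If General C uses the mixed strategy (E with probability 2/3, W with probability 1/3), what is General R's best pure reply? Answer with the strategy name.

B

Expected payoff of A: (2/3)·1 + (1/3)·(-2) = 0.
Expected payoff of B: (2/3)·6 + (1/3)·(-3) = 3.
Expected payoff of C: (2/3)·0 + (1/3)·8 = 8/3.
The largest is 3, so General R's best response is B.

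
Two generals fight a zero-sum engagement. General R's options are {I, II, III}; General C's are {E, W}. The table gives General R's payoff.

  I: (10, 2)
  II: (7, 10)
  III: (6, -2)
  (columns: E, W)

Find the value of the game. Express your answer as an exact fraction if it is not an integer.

Row minima: I → 2, II → 7, III → -2; maximin = 7.
Column maxima: E → 10, W → 10; minimax = 10.
7 ≠ 10, so there is no saddle point; optimal play is mixed.
III is strictly dominated by I, so General R never plays it.
On the remaining 2×2 (I, II vs E, W):
Let General R play I with probability p. Expected payoff against E: 10p + 7(1−p) = 3p + 7; against W: 2p + 10(1−p) = −8p + 10.
Setting these equal: 3p + 7 = −8p + 10 ⇒ 11p = 3 ⇒ p = 3/11, and the value is (3)·(3/11) + 7 = 86/11.
For General C: with q = P(E), equating I's and II's payoffs gives 8q + 2 = −3q + 10 ⇒ q = 8/11.

86/11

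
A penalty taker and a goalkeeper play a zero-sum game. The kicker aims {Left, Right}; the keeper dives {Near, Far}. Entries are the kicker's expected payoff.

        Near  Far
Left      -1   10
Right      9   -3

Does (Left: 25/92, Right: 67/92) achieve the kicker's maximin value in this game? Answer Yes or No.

Against Near this mix gives (25/92)·(-1) + (67/92)·9 = 289/46.
Against Far this mix gives (25/92)·10 + (67/92)·(-3) = 49/92.
The keeper will play Far, holding the kicker to 49/92. Shifting weight toward the row that does better against Far would raise this floor (the equalizing mix achieves 87/23 against both Far and Near), so the proposed strategy is not optimal.

No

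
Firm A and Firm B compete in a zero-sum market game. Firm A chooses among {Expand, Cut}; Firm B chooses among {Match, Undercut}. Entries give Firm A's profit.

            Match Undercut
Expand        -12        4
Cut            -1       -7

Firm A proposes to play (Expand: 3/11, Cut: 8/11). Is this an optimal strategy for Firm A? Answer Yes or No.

Yes

Against Match this mix gives (3/11)·(-12) + (8/11)·(-1) = -4.
Against Undercut this mix gives (3/11)·4 + (8/11)·(-7) = -4.
All of Firm B's active replies (Match, Undercut) yield -4, and no column does worse for Firm A. The mix makes Firm B indifferent and guarantees -4, so it is optimal.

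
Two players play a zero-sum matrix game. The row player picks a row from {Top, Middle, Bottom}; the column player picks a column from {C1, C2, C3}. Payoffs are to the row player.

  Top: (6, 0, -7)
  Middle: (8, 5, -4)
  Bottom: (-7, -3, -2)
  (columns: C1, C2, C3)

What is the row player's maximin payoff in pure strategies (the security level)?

Row minima: Top → -7, Middle → -4, Bottom → -7.
The best of these is -4.

-4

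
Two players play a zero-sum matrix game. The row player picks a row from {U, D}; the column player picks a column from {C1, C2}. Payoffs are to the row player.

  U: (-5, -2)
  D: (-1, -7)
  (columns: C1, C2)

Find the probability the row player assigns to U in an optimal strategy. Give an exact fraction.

Row minima: U → -5, D → -7; maximin = -5.
Column maxima: C1 → -1, C2 → -2; minimax = -2.
-5 ≠ -2, so there is no saddle point; optimal play is mixed.
Let the row player play U with probability p. Expected payoff against C1: (-5)p + (-1)(1−p) = −4p − 1; against C2: (-2)p + (-7)(1−p) = 5p − 7.
Setting these equal: −4p − 1 = 5p − 7 ⇒ −9p = -6 ⇒ p = 2/3, and the value is (-4)·(2/3) − 1 = -11/3.
For the column player: with q = P(C1), equating U's and D's payoffs gives −3q − 2 = 6q − 7 ⇒ q = 5/9.

2/3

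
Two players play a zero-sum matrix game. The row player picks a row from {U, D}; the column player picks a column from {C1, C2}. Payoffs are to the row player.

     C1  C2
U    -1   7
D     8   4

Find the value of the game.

Row minima: U → -1, D → 4; maximin = 4.
Column maxima: C1 → 8, C2 → 7; minimax = 7.
4 ≠ 7, so there is no saddle point; optimal play is mixed.
Let the row player play U with probability p. Expected payoff against C1: (-1)p + 8(1−p) = −9p + 8; against C2: 7p + 4(1−p) = 3p + 4.
Setting these equal: −9p + 8 = 3p + 4 ⇒ −12p = -4 ⇒ p = 1/3, and the value is (-9)·(1/3) + 8 = 5.
For the column player: with q = P(C1), equating U's and D's payoffs gives −8q + 7 = 4q + 4 ⇒ q = 1/4.

5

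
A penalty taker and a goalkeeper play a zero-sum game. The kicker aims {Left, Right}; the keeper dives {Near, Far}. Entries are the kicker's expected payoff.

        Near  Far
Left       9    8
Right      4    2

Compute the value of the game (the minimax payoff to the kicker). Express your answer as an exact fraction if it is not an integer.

8

Row minima: Left → 8, Right → 2; maximin = 8.
Column maxima: Near → 9, Far → 8; minimax = 8.
Since maximin = minimax = 8, there is a saddle point and the value is 8.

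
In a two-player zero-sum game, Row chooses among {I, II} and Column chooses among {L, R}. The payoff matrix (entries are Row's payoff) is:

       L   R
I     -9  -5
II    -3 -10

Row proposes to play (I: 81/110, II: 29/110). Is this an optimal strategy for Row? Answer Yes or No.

No

Against L this mix gives (81/110)·(-9) + (29/110)·(-3) = -408/55.
Against R this mix gives (81/110)·(-5) + (29/110)·(-10) = -139/22.
Column will play L, holding Row to -408/55. Shifting weight toward the row that does better against L would raise this floor (the equalizing mix achieves -75/11 against both L and R), so the proposed strategy is not optimal.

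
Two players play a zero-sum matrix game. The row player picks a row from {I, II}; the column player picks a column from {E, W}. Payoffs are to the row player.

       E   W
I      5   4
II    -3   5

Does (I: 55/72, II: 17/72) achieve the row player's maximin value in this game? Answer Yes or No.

Against E this mix gives (55/72)·5 + (17/72)·(-3) = 28/9.
Against W this mix gives (55/72)·4 + (17/72)·5 = 305/72.
The column player will play E, holding the row player to 28/9. Shifting weight toward the row that does better against E would raise this floor (the equalizing mix achieves 37/9 against both E and W), so the proposed strategy is not optimal.

No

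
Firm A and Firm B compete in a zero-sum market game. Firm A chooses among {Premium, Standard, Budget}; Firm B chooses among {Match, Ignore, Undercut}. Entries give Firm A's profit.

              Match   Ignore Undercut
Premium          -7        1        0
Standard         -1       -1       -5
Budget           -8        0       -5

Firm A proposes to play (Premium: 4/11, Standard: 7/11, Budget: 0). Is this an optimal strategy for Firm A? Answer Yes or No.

Yes

Against Match this mix gives (4/11)·(-7) + (7/11)·(-1) = -35/11.
Against Ignore this mix gives (4/11)·1 + (7/11)·(-1) = -3/11.
Against Undercut this mix gives (4/11)·0 + (7/11)·(-5) = -35/11.
All of Firm B's active replies (Match, Undercut) yield -35/11, and no column does worse for Firm A. The mix makes Firm B indifferent and guarantees -35/11, so it is optimal.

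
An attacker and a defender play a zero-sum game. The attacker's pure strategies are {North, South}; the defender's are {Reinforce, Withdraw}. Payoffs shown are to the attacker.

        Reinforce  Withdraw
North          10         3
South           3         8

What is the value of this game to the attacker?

Row minima: North → 3, South → 3; maximin = 3.
Column maxima: Reinforce → 10, Withdraw → 8; minimax = 8.
3 ≠ 8, so there is no saddle point; optimal play is mixed.
Let the attacker play North with probability p. Expected payoff against Reinforce: 10p + 3(1−p) = 7p + 3; against Withdraw: 3p + 8(1−p) = −5p + 8.
Setting these equal: 7p + 3 = −5p + 8 ⇒ 12p = 5 ⇒ p = 5/12, and the value is (7)·(5/12) + 3 = 71/12.
For the defender: with q = P(Reinforce), equating North's and South's payoffs gives 7q + 3 = −5q + 8 ⇒ q = 5/12.

71/12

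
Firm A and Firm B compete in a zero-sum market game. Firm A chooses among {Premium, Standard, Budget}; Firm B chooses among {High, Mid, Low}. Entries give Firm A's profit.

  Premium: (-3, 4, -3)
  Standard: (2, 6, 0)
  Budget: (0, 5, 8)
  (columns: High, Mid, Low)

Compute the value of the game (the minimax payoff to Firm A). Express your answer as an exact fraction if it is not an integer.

Row minima: Premium → -3, Standard → 0, Budget → 0; maximin = 0.
Column maxima: High → 2, Mid → 6, Low → 8; minimax = 2.
0 ≠ 2, so there is no saddle point; optimal play is mixed.
Premium is strictly dominated by Standard, so Firm A never plays it.
Mid is strictly dominated by High (it gives Firm A strictly more in every row), so Firm B never plays it.
On the remaining 2×2 (Standard, Budget vs High, Low):
Let Firm A play Standard with probability p. Expected payoff against High: 2p + 0(1−p) = 2p; against Low: 0p + 8(1−p) = −8p + 8.
Setting these equal: 2p = −8p + 8 ⇒ 10p = 8 ⇒ p = 4/5, and the value is (2)·(4/5) = 8/5.
For Firm B: with q = P(High), equating Standard's and Budget's payoffs gives 2q = −8q + 8 ⇒ q = 4/5.

8/5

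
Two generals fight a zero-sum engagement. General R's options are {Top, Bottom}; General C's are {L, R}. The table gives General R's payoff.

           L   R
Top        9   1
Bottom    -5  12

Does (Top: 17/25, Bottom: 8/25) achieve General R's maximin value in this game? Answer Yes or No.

Yes

Against L this mix gives (17/25)·9 + (8/25)·(-5) = 113/25.
Against R this mix gives (17/25)·1 + (8/25)·12 = 113/25.
All of General C's active replies (L, R) yield 113/25, and no column does worse for General R. The mix makes General C indifferent and guarantees 113/25, so it is optimal.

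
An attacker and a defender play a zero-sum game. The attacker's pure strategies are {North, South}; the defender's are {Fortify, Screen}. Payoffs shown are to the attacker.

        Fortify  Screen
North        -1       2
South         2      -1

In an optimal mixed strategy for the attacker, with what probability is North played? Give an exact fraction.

Row minima: North → -1, South → -1; maximin = -1.
Column maxima: Fortify → 2, Screen → 2; minimax = 2.
-1 ≠ 2, so there is no saddle point; optimal play is mixed.
Let the attacker play North with probability p. Expected payoff against Fortify: (-1)p + 2(1−p) = −3p + 2; against Screen: 2p + (-1)(1−p) = 3p − 1.
Setting these equal: −3p + 2 = 3p − 1 ⇒ −6p = -3 ⇒ p = 1/2, and the value is (-3)·(1/2) + 2 = 1/2.
For the defender: with q = P(Fortify), equating North's and South's payoffs gives −3q + 2 = 3q − 1 ⇒ q = 1/2.

1/2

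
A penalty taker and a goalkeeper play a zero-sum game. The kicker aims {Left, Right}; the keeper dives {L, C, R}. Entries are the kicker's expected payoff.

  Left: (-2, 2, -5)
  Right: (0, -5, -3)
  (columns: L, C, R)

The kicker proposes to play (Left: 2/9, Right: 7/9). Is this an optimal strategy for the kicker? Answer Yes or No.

Yes

Against L this mix gives (2/9)·(-2) + (7/9)·0 = -4/9.
Against C this mix gives (2/9)·2 + (7/9)·(-5) = -31/9.
Against R this mix gives (2/9)·(-5) + (7/9)·(-3) = -31/9.
All of the keeper's active replies (C, R) yield -31/9, and no column does worse for the kicker. The mix makes the keeper indifferent and guarantees -31/9, so it is optimal.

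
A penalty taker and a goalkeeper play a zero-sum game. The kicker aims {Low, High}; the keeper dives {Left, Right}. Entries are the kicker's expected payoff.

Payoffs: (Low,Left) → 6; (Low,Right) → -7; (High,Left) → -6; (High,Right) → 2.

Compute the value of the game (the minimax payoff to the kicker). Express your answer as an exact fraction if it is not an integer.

-10/7

Row minima: Low → -7, High → -6; maximin = -6.
Column maxima: Left → 6, Right → 2; minimax = 2.
-6 ≠ 2, so there is no saddle point; optimal play is mixed.
Let the kicker play Low with probability p. Expected payoff against Left: 6p + (-6)(1−p) = 12p − 6; against Right: (-7)p + 2(1−p) = −9p + 2.
Setting these equal: 12p − 6 = −9p + 2 ⇒ 21p = 8 ⇒ p = 8/21, and the value is (12)·(8/21) − 6 = -10/7.
For the keeper: with q = P(Left), equating Low's and High's payoffs gives 13q − 7 = −8q + 2 ⇒ q = 3/7.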